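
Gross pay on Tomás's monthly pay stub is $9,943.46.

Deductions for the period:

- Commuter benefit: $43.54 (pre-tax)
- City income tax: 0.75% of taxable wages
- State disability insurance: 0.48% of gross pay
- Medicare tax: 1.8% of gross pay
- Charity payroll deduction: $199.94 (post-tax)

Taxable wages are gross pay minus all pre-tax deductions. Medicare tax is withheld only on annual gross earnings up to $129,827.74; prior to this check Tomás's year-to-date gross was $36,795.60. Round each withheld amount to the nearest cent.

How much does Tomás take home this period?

$9,399.02

Commuter benefit: $43.54
Taxable wages = $9,943.46 − $43.54 = $9,899.92
City income tax: $9,899.92 × 0.0075 = $74.25
State disability insurance: $9,943.46 × 0.0048 = $47.73
Medicare tax: cap not yet reached, full $9,943.46 is subject → $9,943.46 × 0.018 = $178.98
Charity payroll deduction: $199.94
Total deductions = $43.54 + $74.25 + $47.73 + $178.98 + $199.94 = $544.44
Net pay = $9,943.46 − $544.44 = $9,399.02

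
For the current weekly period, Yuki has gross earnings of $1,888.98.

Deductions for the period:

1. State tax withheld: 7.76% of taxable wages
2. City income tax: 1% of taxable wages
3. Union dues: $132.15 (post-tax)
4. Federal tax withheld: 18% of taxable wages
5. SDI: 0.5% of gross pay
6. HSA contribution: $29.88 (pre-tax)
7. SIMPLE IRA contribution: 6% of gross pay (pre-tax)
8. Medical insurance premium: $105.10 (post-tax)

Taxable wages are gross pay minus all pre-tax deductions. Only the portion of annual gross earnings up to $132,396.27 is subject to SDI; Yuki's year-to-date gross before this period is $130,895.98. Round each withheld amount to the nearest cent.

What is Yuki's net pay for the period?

$1,033.84

HSA contribution: $29.88
SIMPLE IRA contribution: $1,888.98 × 0.06 = $113.34
Pre-tax total = $29.88 + $113.34 = $143.22
Taxable wages = $1,888.98 − $143.22 = $1,745.76
Federal tax withheld: $1,745.76 × 0.18 = $314.24
State tax withheld: $1,745.76 × 0.0776 = $135.47
City income tax: $1,745.76 × 0.01 = $17.46
SDI: only $132,396.27 − $130,895.98 = $1,500.29 of this check is subject → $1,500.29 × 0.005 = $7.50
Medical insurance premium: $105.10
Union dues: $132.15
Total deductions = $29.88 + $113.34 + $314.24 + $135.47 + $17.46 + $7.50 + $105.10 + $132.15 = $855.14
Net pay = $1,888.98 − $855.14 = $1,033.84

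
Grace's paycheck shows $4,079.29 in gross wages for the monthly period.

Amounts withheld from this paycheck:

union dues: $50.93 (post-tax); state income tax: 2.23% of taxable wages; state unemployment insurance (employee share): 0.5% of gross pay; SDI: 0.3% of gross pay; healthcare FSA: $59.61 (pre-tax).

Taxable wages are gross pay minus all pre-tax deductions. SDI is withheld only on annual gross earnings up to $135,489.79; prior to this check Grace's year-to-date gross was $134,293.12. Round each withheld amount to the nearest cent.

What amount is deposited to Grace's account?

$3,855.12

Healthcare FSA: $59.61
Taxable wages = $4,079.29 − $59.61 = $4,019.68
State income tax: $4,019.68 × 0.0223 = $89.64
SDI: only $135,489.79 − $134,293.12 = $1,196.67 of this check is subject → $1,196.67 × 0.003 = $3.59
State unemployment insurance (employee share): $4,079.29 × 0.005 = $20.40
Union dues: $50.93
Total deductions = $59.61 + $89.64 + $3.59 + $20.40 + $50.93 = $224.17
Net pay = $4,079.29 − $224.17 = $3,855.12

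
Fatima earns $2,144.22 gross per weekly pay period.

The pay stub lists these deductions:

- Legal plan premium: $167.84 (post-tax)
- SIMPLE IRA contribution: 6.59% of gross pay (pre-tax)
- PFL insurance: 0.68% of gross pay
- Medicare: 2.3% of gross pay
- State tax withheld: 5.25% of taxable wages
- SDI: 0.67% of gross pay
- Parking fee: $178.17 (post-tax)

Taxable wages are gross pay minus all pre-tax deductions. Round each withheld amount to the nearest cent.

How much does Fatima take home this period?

$1,473.49

SIMPLE IRA contribution: $2,144.22 × 0.0659 = $141.30
Taxable wages = $2,144.22 − $141.30 = $2,002.92
State tax withheld: $2,002.92 × 0.0525 = $105.15
SDI: $2,144.22 × 0.0067 = $14.37
Medicare: $2,144.22 × 0.023 = $49.32
PFL insurance: $2,144.22 × 0.0068 = $14.58
Parking fee: $178.17
Legal plan premium: $167.84
Total deductions = $141.30 + $105.15 + $14.37 + $49.32 + $14.58 + $178.17 + $167.84 = $670.73
Net pay = $2,144.22 − $670.73 = $1,473.49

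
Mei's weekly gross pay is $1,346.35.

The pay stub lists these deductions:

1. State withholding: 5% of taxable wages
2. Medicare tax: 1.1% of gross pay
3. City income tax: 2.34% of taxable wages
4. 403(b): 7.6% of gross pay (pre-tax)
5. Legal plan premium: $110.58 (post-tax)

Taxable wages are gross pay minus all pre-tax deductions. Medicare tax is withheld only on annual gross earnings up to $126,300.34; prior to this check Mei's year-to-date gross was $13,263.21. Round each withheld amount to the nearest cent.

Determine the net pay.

403(b): $1,346.35 × 0.076 = $102.32
Taxable wages = $1,346.35 − $102.32 = $1,244.03
State withholding: $1,244.03 × 0.05 = $62.20
City income tax: $1,244.03 × 0.0234 = $29.11
Medicare tax: cap not yet reached, full $1,346.35 is subject → $1,346.35 × 0.011 = $14.81
Legal plan premium: $110.58
Total deductions = $102.32 + $62.20 + $29.11 + $14.81 + $110.58 = $319.02
Net pay = $1,346.35 − $319.02 = $1,027.33

$1,027.33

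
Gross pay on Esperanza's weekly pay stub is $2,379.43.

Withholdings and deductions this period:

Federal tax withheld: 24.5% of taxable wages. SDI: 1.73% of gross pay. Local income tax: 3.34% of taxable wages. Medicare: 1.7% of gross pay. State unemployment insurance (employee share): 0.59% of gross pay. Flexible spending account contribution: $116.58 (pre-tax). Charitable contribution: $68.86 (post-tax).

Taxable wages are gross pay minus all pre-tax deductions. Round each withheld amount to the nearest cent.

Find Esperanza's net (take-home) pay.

Flexible spending account contribution: $116.58
Taxable wages = $2,379.43 − $116.58 = $2,262.85
Federal tax withheld: $2,262.85 × 0.245 = $554.40
Local income tax: $2,262.85 × 0.0334 = $75.58
State unemployment insurance (employee share): $2,379.43 × 0.0059 = $14.04
Medicare: $2,379.43 × 0.017 = $40.45
SDI: $2,379.43 × 0.0173 = $41.16
Charitable contribution: $68.86
Total deductions = $116.58 + $554.40 + $75.58 + $14.04 + $40.45 + $41.16 + $68.86 = $911.07
Net pay = $2,379.43 − $911.07 = $1,468.36

$1,468.36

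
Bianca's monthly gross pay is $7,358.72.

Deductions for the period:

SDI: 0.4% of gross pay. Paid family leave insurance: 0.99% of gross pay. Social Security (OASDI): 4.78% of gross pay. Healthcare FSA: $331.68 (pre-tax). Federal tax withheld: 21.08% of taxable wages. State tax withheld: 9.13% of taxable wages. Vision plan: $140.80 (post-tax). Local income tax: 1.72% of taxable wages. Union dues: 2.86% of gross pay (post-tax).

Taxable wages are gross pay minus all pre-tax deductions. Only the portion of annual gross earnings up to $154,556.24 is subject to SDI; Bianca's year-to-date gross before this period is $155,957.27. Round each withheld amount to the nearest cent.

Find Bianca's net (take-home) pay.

$4,007.44

Healthcare FSA: $331.68
Taxable wages = $7,358.72 − $331.68 = $7,027.04
State tax withheld: $7,027.04 × 0.0913 = $641.57
Local income tax: $7,027.04 × 0.0172 = $120.87
Federal tax withheld: $7,027.04 × 0.2108 = $1,481.30
Social Security (OASDI): $7,358.72 × 0.0478 = $351.75
SDI: annual cap $154,556.24 already reached (YTD $155,957.27), so $0.00
Paid family leave insurance: $7,358.72 × 0.0099 = $72.85
Union dues: $7,358.72 × 0.0286 = $210.46
Vision plan: $140.80
Total deductions = $331.68 + $641.57 + $120.87 + $1,481.30 + $351.75 + $0.00 + $72.85 + $210.46 + $140.80 = $3,351.28
Net pay = $7,358.72 − $3,351.28 = $4,007.44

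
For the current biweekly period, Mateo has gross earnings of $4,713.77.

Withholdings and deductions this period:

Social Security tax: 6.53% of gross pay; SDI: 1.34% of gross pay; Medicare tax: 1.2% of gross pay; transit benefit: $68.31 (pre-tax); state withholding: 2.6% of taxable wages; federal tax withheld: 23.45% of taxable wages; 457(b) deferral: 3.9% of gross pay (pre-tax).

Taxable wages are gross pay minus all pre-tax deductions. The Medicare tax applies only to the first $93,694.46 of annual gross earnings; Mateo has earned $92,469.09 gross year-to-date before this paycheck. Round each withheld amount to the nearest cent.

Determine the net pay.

Transit benefit: $68.31
457(b) deferral: $4,713.77 × 0.039 = $183.84
Pre-tax total = $68.31 + $183.84 = $252.15
Taxable wages = $4,713.77 − $252.15 = $4,461.62
State withholding: $4,461.62 × 0.026 = $116.00
Federal tax withheld: $4,461.62 × 0.2345 = $1,046.25
Medicare tax: only $93,694.46 − $92,469.09 = $1,225.37 of this check is subject → $1,225.37 × 0.012 = $14.70
Social Security tax: $4,713.77 × 0.0653 = $307.81
SDI: $4,713.77 × 0.0134 = $63.16
Total deductions = $68.31 + $183.84 + $116.00 + $1,046.25 + $14.70 + $307.81 + $63.16 = $1,800.07
Net pay = $4,713.77 − $1,800.07 = $2,913.70

$2,913.70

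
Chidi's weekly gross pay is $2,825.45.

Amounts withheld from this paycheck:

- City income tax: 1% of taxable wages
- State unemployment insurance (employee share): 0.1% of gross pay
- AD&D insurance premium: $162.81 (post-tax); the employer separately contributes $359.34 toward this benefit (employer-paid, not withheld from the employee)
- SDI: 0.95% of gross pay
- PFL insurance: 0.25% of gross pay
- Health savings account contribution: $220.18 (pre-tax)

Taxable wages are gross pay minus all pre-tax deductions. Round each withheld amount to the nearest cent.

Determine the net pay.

$2,379.68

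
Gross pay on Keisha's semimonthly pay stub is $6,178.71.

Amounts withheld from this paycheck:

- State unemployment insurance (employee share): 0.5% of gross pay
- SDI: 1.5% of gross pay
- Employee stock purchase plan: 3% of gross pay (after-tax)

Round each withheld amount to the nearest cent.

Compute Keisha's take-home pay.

State unemployment insurance (employee share): $6,178.71 × 0.005 = $30.89
SDI: $6,178.71 × 0.015 = $92.68
Employee stock purchase plan: $6,178.71 × 0.03 = $185.36
Total deductions = $30.89 + $92.68 + $185.36 = $308.93
Net pay = $6,178.71 − $308.93 = $5,869.78

$5,869.78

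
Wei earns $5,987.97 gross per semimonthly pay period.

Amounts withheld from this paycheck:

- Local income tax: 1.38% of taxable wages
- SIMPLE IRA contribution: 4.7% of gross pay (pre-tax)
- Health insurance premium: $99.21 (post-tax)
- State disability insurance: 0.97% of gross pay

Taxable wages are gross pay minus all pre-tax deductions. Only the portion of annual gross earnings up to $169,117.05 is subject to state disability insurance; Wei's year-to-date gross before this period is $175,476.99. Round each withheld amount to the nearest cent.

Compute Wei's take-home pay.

$5,528.58

SIMPLE IRA contribution: $5,987.97 × 0.047 = $281.43
Taxable wages = $5,987.97 − $281.43 = $5,706.54
Local income tax: $5,706.54 × 0.0138 = $78.75
State disability insurance: annual cap $169,117.05 already reached (YTD $175,476.99), so $0.00
Health insurance premium: $99.21
Total deductions = $281.43 + $78.75 + $0.00 + $99.21 = $459.39
Net pay = $5,987.97 − $459.39 = $5,528.58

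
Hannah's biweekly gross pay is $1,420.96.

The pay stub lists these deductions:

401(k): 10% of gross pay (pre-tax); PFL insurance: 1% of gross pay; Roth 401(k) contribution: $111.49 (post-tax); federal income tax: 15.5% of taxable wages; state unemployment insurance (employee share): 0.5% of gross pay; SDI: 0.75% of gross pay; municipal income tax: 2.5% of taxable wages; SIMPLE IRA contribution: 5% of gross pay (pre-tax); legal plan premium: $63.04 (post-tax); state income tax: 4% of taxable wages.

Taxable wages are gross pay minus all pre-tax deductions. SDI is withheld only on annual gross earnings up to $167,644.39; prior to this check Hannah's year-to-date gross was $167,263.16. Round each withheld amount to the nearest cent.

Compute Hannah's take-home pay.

401(k): $1,420.96 × 0.1 = $142.10
SIMPLE IRA contribution: $1,420.96 × 0.05 = $71.05
Pre-tax total = $142.10 + $71.05 = $213.15
Taxable wages = $1,420.96 − $213.15 = $1,207.81
Federal income tax: $1,207.81 × 0.155 = $187.21
State income tax: $1,207.81 × 0.04 = $48.31
Municipal income tax: $1,207.81 × 0.025 = $30.20
State unemployment insurance (employee share): $1,420.96 × 0.005 = $7.10
PFL insurance: $1,420.96 × 0.01 = $14.21
SDI: only $167,644.39 − $167,263.16 = $381.23 of this check is subject → $381.23 × 0.0075 = $2.86
Legal plan premium: $63.04
Roth 401(k) contribution: $111.49
Total deductions = $142.10 + $71.05 + $187.21 + $48.31 + $30.20 + $7.10 + $14.21 + $2.86 + $63.04 + $111.49 = $677.57
Net pay = $1,420.96 − $677.57 = $743.39

$743.39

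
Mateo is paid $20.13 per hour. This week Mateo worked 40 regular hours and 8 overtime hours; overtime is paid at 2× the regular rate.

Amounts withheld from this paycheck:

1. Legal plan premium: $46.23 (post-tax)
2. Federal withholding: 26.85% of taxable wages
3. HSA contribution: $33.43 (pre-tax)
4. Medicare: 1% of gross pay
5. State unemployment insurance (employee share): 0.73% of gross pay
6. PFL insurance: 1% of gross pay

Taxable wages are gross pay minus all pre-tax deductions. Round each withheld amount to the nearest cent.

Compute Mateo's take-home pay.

Regular pay: 40 × $20.13 = $805.20
Overtime pay: 8 × $20.13 × 2 = $322.08
Gross pay = $805.20 + $322.08 = $1127.28
HSA contribution: $33.43
Taxable wages = $1127.28 − $33.43 = $1093.85
Federal withholding: $1093.85 × 0.2685 = $293.70
State unemployment insurance (employee share): $1127.28 × 0.0073 = $8.23
PFL insurance: $1127.28 × 0.01 = $11.27
Medicare: $1127.28 × 0.01 = $11.27
Legal plan premium: $46.23
Total deductions = $33.43 + $293.70 + $8.23 + $11.27 + $11.27 + $46.23 = $404.13
Net pay = $1127.28 − $404.13 = $723.15

$723.15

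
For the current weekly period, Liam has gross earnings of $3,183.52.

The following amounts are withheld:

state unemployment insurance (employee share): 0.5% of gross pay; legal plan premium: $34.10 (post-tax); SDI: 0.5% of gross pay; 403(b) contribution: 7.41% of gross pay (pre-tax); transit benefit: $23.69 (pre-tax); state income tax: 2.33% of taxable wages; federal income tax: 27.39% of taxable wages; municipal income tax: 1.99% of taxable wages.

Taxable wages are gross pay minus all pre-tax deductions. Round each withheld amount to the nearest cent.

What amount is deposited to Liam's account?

403(b) contribution: $3,183.52 × 0.0741 = $235.90
Transit benefit: $23.69
Pre-tax total = $235.90 + $23.69 = $259.59
Taxable wages = $3,183.52 − $259.59 = $2,923.93
Municipal income tax: $2,923.93 × 0.0199 = $58.19
Federal income tax: $2,923.93 × 0.2739 = $800.86
State income tax: $2,923.93 × 0.0233 = $68.13
State unemployment insurance (employee share): $3,183.52 × 0.005 = $15.92
SDI: $3,183.52 × 0.005 = $15.92
Legal plan premium: $34.10
Total deductions = $235.90 + $23.69 + $58.19 + $800.86 + $68.13 + $15.92 + $15.92 + $34.10 = $1,252.71
Net pay = $3,183.52 − $1,252.71 = $1,930.81

$1,930.81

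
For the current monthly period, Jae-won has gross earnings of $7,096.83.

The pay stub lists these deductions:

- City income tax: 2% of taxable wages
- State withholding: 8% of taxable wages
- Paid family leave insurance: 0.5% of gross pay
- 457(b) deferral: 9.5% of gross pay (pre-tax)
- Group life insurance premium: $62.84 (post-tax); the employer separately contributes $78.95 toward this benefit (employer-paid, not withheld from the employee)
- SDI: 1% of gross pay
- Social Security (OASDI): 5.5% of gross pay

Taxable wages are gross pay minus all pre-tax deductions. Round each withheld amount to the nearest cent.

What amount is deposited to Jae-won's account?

$5,220.75

457(b) deferral: $7,096.83 × 0.095 = $674.20
Taxable wages = $7,096.83 − $674.20 = $6,422.63
State withholding: $6,422.63 × 0.08 = $513.81
City income tax: $6,422.63 × 0.02 = $128.45
Social Security (OASDI): $7,096.83 × 0.055 = $390.33
Paid family leave insurance: $7,096.83 × 0.005 = $35.48
SDI: $7,096.83 × 0.01 = $70.97
Group life insurance premium: $62.84
(Employer's $78.95 toward group life insurance premium is not withheld from the employee.)
Total deductions = $674.20 + $513.81 + $128.45 + $390.33 + $35.48 + $70.97 + $62.84 = $1,876.08
Net pay = $7,096.83 − $1,876.08 = $5,220.75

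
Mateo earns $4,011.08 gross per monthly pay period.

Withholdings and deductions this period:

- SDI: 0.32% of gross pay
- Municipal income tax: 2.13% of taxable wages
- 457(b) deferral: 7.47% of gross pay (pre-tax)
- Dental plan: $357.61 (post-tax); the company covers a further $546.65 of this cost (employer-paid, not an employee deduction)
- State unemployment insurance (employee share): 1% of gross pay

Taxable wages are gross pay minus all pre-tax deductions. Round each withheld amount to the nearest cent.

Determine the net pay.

457(b) deferral: $4,011.08 × 0.0747 = $299.63
Taxable wages = $4,011.08 − $299.63 = $3,711.45
Municipal income tax: $3,711.45 × 0.0213 = $79.05
State unemployment insurance (employee share): $4,011.08 × 0.01 = $40.11
SDI: $4,011.08 × 0.0032 = $12.84
Dental plan: $357.61
(Employer's $546.65 toward dental plan is not withheld from the employee.)
Total deductions = $299.63 + $79.05 + $40.11 + $12.84 + $357.61 = $789.24
Net pay = $4,011.08 − $789.24 = $3,221.84

$3,221.84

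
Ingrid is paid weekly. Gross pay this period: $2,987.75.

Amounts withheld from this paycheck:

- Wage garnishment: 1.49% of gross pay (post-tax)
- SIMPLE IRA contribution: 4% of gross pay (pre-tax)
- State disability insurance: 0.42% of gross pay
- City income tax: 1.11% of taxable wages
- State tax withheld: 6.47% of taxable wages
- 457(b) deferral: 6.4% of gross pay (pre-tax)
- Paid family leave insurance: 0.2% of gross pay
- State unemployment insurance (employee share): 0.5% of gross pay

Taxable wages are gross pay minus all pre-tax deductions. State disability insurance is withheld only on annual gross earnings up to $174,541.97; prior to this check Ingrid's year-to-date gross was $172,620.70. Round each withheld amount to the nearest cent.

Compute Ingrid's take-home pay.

$2,400.60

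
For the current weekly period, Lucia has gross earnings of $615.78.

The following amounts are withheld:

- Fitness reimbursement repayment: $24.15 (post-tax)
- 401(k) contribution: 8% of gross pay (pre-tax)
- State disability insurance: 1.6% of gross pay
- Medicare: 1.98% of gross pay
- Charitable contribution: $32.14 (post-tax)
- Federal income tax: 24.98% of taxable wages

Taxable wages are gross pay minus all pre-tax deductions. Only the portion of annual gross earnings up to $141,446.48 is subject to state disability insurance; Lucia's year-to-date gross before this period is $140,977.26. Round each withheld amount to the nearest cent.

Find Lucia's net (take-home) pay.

401(k) contribution: $615.78 × 0.08 = $49.26
Taxable wages = $615.78 − $49.26 = $566.52
Federal income tax: $566.52 × 0.2498 = $141.52
Medicare: $615.78 × 0.0198 = $12.19
State disability insurance: only $141,446.48 − $140,977.26 = $469.22 of this check is subject → $469.22 × 0.016 = $7.51
Charitable contribution: $32.14
Fitness reimbursement repayment: $24.15
Total deductions = $49.26 + $141.52 + $12.19 + $7.51 + $32.14 + $24.15 = $266.77
Net pay = $615.78 − $266.77 = $349.01

$349.01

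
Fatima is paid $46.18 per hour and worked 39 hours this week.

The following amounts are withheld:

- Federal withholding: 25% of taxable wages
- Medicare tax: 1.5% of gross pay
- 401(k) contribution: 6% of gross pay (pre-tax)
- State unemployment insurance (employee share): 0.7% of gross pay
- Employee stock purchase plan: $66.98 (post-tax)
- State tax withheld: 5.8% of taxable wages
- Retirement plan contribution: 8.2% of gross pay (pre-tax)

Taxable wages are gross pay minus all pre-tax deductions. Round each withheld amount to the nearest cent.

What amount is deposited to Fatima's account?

Gross pay: 39 × $46.18 = $1,801.02
401(k) contribution: $1,801.02 × 0.06 = $108.06
Retirement plan contribution: $1,801.02 × 0.082 = $147.68
Pre-tax total = $108.06 + $147.68 = $255.74
Taxable wages = $1,801.02 − $255.74 = $1,545.28
Federal withholding: $1,545.28 × 0.25 = $386.32
State tax withheld: $1,545.28 × 0.058 = $89.63
Medicare tax: $1,801.02 × 0.015 = $27.02
State unemployment insurance (employee share): $1,801.02 × 0.007 = $12.61
Employee stock purchase plan: $66.98
Total deductions = $108.06 + $147.68 + $386.32 + $89.63 + $27.02 + $12.61 + $66.98 = $838.30
Net pay = $1,801.02 − $838.30 = $962.72

$962.72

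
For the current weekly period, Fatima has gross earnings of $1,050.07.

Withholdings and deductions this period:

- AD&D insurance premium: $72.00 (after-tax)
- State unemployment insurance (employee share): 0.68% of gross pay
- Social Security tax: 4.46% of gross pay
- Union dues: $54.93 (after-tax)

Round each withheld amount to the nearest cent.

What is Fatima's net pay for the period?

$869.17

Social Security tax: $1,050.07 × 0.0446 = $46.83
State unemployment insurance (employee share): $1,050.07 × 0.0068 = $7.14
AD&D insurance premium: $72.00
Union dues: $54.93
Total deductions = $46.83 + $7.14 + $72.00 + $54.93 = $180.90
Net pay = $1,050.07 − $180.90 = $869.17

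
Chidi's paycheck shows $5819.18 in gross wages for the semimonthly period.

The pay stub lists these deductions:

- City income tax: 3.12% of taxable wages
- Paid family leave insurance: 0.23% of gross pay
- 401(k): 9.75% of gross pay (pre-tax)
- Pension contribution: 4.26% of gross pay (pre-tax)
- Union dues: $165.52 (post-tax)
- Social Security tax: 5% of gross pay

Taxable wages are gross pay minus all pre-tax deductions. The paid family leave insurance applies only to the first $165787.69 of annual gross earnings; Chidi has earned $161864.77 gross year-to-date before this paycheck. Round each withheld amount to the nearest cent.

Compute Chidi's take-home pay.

Pension contribution: $5819.18 × 0.0426 = $247.90
401(k): $5819.18 × 0.0975 = $567.37
Pre-tax total = $247.90 + $567.37 = $815.27
Taxable wages = $5819.18 − $815.27 = $5003.91
City income tax: $5003.91 × 0.0312 = $156.12
Social Security tax: $5819.18 × 0.05 = $290.96
Paid family leave insurance: only $165787.69 − $161864.77 = $3922.92 of this check is subject → $3922.92 × 0.0023 = $9.02
Union dues: $165.52
Total deductions = $247.90 + $567.37 + $156.12 + $290.96 + $9.02 + $165.52 = $1436.89
Net pay = $5819.18 − $1436.89 = $4382.29

$4382.29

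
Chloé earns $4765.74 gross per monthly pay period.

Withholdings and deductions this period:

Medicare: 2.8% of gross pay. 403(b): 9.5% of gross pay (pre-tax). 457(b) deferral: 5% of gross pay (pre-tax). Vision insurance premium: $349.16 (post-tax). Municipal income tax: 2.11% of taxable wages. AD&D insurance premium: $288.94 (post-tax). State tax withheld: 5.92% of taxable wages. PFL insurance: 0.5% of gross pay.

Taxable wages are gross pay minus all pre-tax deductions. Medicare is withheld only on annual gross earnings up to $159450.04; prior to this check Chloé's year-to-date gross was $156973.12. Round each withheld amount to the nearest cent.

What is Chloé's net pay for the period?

$3016.22

403(b): $4765.74 × 0.095 = $452.75
457(b) deferral: $4765.74 × 0.05 = $238.29
Pre-tax total = $452.75 + $238.29 = $691.04
Taxable wages = $4765.74 − $691.04 = $4074.70
State tax withheld: $4074.70 × 0.0592 = $241.22
Municipal income tax: $4074.70 × 0.0211 = $85.98
Medicare: only $159450.04 − $156973.12 = $2476.92 of this check is subject → $2476.92 × 0.028 = $69.35
PFL insurance: $4765.74 × 0.005 = $23.83
Vision insurance premium: $349.16
AD&D insurance premium: $288.94
Total deductions = $452.75 + $238.29 + $241.22 + $85.98 + $69.35 + $23.83 + $349.16 + $288.94 = $1749.52
Net pay = $4765.74 − $1749.52 = $3016.22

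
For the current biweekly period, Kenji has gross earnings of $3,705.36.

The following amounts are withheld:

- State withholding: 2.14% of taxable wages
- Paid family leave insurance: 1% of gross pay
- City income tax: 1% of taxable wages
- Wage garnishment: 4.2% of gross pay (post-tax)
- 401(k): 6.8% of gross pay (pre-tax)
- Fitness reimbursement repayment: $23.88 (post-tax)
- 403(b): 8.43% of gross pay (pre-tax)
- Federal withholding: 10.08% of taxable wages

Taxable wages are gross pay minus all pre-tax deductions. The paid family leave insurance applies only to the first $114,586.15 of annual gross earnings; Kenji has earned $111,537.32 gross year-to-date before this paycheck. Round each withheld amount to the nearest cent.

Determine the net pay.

$2,515.79

403(b): $3,705.36 × 0.0843 = $312.36
401(k): $3,705.36 × 0.068 = $251.96
Pre-tax total = $312.36 + $251.96 = $564.32
Taxable wages = $3,705.36 − $564.32 = $3,141.04
City income tax: $3,141.04 × 0.01 = $31.41
State withholding: $3,141.04 × 0.0214 = $67.22
Federal withholding: $3,141.04 × 0.1008 = $316.62
Paid family leave insurance: only $114,586.15 − $111,537.32 = $3,048.83 of this check is subject → $3,048.83 × 0.01 = $30.49
Wage garnishment: $3,705.36 × 0.042 = $155.63
Fitness reimbursement repayment: $23.88
Total deductions = $312.36 + $251.96 + $31.41 + $67.22 + $316.62 + $30.49 + $155.63 + $23.88 = $1,189.57
Net pay = $3,705.36 − $1,189.57 = $2,515.79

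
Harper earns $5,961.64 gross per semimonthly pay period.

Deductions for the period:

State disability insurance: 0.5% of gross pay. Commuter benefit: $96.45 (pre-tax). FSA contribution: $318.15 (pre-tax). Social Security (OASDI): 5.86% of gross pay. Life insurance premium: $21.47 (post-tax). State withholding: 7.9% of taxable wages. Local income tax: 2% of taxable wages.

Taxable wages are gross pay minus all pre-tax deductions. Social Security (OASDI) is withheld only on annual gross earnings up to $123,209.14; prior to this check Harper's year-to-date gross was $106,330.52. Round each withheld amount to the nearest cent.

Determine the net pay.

$4,597.25

FSA contribution: $318.15
Commuter benefit: $96.45
Pre-tax total = $318.15 + $96.45 = $414.60
Taxable wages = $5,961.64 − $414.60 = $5,547.04
State withholding: $5,547.04 × 0.079 = $438.22
Local income tax: $5,547.04 × 0.02 = $110.94
State disability insurance: $5,961.64 × 0.005 = $29.81
Social Security (OASDI): cap not yet reached, full $5,961.64 is subject → $5,961.64 × 0.0586 = $349.35
Life insurance premium: $21.47
Total deductions = $318.15 + $96.45 + $438.22 + $110.94 + $29.81 + $349.35 + $21.47 = $1,364.39
Net pay = $5,961.64 − $1,364.39 = $4,597.25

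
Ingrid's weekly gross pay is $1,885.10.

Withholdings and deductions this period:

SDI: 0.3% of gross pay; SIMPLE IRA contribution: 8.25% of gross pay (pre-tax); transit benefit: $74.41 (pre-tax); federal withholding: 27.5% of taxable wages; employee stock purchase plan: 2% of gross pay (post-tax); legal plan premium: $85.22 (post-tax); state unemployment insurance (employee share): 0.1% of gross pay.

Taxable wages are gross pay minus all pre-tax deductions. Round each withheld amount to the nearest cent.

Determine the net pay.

Transit benefit: $74.41
SIMPLE IRA contribution: $1,885.10 × 0.0825 = $155.52
Pre-tax total = $74.41 + $155.52 = $229.93
Taxable wages = $1,885.10 − $229.93 = $1,655.17
Federal withholding: $1,655.17 × 0.275 = $455.17
SDI: $1,885.10 × 0.003 = $5.66
State unemployment insurance (employee share): $1,885.10 × 0.001 = $1.89
Employee stock purchase plan: $1,885.10 × 0.02 = $37.70
Legal plan premium: $85.22
Total deductions = $74.41 + $155.52 + $455.17 + $5.66 + $1.89 + $37.70 + $85.22 = $815.57
Net pay = $1,885.10 − $815.57 = $1,069.53

$1,069.53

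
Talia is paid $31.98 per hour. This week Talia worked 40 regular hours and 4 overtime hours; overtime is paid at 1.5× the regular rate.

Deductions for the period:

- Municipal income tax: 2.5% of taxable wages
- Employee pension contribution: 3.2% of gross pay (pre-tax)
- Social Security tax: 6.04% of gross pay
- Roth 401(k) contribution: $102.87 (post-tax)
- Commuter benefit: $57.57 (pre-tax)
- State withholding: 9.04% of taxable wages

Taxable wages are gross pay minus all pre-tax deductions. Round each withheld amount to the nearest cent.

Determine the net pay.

Regular pay: 40 × $31.98 = $1,279.20
Overtime pay: 4 × $31.98 × 1.5 = $191.88
Gross pay = $1,279.20 + $191.88 = $1,471.08
Commuter benefit: $57.57
Employee pension contribution: $1,471.08 × 0.032 = $47.07
Pre-tax total = $57.57 + $47.07 = $104.64
Taxable wages = $1,471.08 − $104.64 = $1,366.44
Municipal income tax: $1,366.44 × 0.025 = $34.16
State withholding: $1,366.44 × 0.0904 = $123.53
Social Security tax: $1,471.08 × 0.0604 = $88.85
Roth 401(k) contribution: $102.87
Total deductions = $57.57 + $47.07 + $34.16 + $123.53 + $88.85 + $102.87 = $454.05
Net pay = $1,471.08 − $454.05 = $1,017.03

$1,017.03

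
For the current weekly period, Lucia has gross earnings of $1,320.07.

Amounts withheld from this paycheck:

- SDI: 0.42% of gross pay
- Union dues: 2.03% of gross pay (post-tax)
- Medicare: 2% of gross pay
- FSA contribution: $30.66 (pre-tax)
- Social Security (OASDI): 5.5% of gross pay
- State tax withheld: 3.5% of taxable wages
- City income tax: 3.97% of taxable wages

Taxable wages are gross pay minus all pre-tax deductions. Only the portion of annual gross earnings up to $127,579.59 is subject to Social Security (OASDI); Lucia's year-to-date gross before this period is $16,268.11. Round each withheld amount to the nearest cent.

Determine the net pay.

FSA contribution: $30.66
Taxable wages = $1,320.07 − $30.66 = $1,289.41
City income tax: $1,289.41 × 0.0397 = $51.19
State tax withheld: $1,289.41 × 0.035 = $45.13
Social Security (OASDI): cap not yet reached, full $1,320.07 is subject → $1,320.07 × 0.055 = $72.60
Medicare: $1,320.07 × 0.02 = $26.40
SDI: $1,320.07 × 0.0042 = $5.54
Union dues: $1,320.07 × 0.0203 = $26.80
Total deductions = $30.66 + $51.19 + $45.13 + $72.60 + $26.40 + $5.54 + $26.80 = $258.32
Net pay = $1,320.07 − $258.32 = $1,061.75

$1,061.75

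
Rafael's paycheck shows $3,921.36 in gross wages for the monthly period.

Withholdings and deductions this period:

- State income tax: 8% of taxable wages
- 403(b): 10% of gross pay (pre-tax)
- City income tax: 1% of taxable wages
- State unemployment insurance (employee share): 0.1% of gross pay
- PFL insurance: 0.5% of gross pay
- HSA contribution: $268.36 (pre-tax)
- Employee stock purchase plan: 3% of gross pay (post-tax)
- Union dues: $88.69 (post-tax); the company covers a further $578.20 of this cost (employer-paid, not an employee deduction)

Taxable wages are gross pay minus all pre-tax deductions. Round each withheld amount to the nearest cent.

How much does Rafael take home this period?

HSA contribution: $268.36
403(b): $3,921.36 × 0.1 = $392.14
Pre-tax total = $268.36 + $392.14 = $660.50
Taxable wages = $3,921.36 − $660.50 = $3,260.86
City income tax: $3,260.86 × 0.01 = $32.61
State income tax: $3,260.86 × 0.08 = $260.87
State unemployment insurance (employee share): $3,921.36 × 0.001 = $3.92
PFL insurance: $3,921.36 × 0.005 = $19.61
Union dues: $88.69
Employee stock purchase plan: $3,921.36 × 0.03 = $117.64
(Employer's $578.20 toward union dues is not withheld from the employee.)
Total deductions = $268.36 + $392.14 + $32.61 + $260.87 + $3.92 + $19.61 + $88.69 + $117.64 = $1,183.84
Net pay = $3,921.36 − $1,183.84 = $2,737.52

$2,737.52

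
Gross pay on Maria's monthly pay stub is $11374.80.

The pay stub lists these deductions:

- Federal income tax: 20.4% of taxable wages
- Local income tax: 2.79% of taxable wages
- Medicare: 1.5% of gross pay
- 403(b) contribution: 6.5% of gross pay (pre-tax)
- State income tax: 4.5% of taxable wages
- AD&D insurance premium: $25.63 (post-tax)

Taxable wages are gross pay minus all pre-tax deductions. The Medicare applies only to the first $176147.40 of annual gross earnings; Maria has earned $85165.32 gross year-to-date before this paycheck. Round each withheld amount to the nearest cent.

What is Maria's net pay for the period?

403(b) contribution: $11374.80 × 0.065 = $739.36
Taxable wages = $11374.80 − $739.36 = $10635.44
Federal income tax: $10635.44 × 0.204 = $2169.63
Local income tax: $10635.44 × 0.0279 = $296.73
State income tax: $10635.44 × 0.045 = $478.59
Medicare: cap not yet reached, full $11374.80 is subject → $11374.80 × 0.015 = $170.62
AD&D insurance premium: $25.63
Total deductions = $739.36 + $2169.63 + $296.73 + $478.59 + $170.62 + $25.63 = $3880.56
Net pay = $11374.80 − $3880.56 = $7494.24

$7494.24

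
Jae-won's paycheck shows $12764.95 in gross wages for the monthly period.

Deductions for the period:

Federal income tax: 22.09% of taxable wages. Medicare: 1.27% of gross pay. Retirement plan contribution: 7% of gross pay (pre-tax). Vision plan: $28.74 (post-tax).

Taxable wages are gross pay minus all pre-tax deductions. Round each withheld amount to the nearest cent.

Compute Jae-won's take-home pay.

$9058.16

Retirement plan contribution: $12764.95 × 0.07 = $893.55
Taxable wages = $12764.95 − $893.55 = $11871.40
Federal income tax: $11871.40 × 0.2209 = $2622.39
Medicare: $12764.95 × 0.0127 = $162.11
Vision plan: $28.74
Total deductions = $893.55 + $2622.39 + $162.11 + $28.74 = $3706.79
Net pay = $12764.95 − $3706.79 = $9058.16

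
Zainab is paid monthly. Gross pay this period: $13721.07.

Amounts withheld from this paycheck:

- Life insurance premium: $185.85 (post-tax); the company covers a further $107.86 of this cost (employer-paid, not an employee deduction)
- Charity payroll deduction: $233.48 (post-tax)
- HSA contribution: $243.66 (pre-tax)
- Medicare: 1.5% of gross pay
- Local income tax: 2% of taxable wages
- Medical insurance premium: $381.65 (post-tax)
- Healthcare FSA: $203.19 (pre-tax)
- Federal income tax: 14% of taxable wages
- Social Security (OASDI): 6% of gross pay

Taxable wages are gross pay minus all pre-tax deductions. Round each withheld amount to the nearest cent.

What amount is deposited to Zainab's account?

$9320.29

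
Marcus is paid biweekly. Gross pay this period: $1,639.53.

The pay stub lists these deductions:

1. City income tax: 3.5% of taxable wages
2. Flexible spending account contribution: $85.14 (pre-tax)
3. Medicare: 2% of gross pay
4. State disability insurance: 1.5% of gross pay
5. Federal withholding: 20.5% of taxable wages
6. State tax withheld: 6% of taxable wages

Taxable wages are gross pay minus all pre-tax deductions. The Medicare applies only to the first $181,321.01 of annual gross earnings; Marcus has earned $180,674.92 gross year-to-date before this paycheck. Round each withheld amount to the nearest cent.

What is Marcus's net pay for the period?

$1,050.57

Flexible spending account contribution: $85.14
Taxable wages = $1,639.53 − $85.14 = $1,554.39
City income tax: $1,554.39 × 0.035 = $54.40
State tax withheld: $1,554.39 × 0.06 = $93.26
Federal withholding: $1,554.39 × 0.205 = $318.65
Medicare: only $181,321.01 − $180,674.92 = $646.09 of this check is subject → $646.09 × 0.02 = $12.92
State disability insurance: $1,639.53 × 0.015 = $24.59
Total deductions = $85.14 + $54.40 + $93.26 + $318.65 + $12.92 + $24.59 = $588.96
Net pay = $1,639.53 − $588.96 = $1,050.57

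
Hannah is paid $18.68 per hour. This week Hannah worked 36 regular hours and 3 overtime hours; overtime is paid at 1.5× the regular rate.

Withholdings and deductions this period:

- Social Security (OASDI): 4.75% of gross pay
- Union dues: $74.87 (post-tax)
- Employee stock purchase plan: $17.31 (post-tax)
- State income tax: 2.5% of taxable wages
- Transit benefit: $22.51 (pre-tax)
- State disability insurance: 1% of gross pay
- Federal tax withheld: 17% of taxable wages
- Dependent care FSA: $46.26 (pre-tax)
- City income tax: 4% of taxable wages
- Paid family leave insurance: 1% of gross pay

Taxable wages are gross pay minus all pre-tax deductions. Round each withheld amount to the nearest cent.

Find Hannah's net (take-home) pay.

$382.89

Regular pay: 36 × $18.68 = $672.48
Overtime pay: 3 × $18.68 × 1.5 = $84.06
Gross pay = $672.48 + $84.06 = $756.54
Dependent care FSA: $46.26
Transit benefit: $22.51
Pre-tax total = $46.26 + $22.51 = $68.77
Taxable wages = $756.54 − $68.77 = $687.77
State income tax: $687.77 × 0.025 = $17.19
Federal tax withheld: $687.77 × 0.17 = $116.92
City income tax: $687.77 × 0.04 = $27.51
Social Security (OASDI): $756.54 × 0.0475 = $35.94
Paid family leave insurance: $756.54 × 0.01 = $7.57
State disability insurance: $756.54 × 0.01 = $7.57
Employee stock purchase plan: $17.31
Union dues: $74.87
Total deductions = $46.26 + $22.51 + $17.19 + $116.92 + $27.51 + $35.94 + $7.57 + $7.57 + $17.31 + $74.87 = $373.65
Net pay = $756.54 − $373.65 = $382.89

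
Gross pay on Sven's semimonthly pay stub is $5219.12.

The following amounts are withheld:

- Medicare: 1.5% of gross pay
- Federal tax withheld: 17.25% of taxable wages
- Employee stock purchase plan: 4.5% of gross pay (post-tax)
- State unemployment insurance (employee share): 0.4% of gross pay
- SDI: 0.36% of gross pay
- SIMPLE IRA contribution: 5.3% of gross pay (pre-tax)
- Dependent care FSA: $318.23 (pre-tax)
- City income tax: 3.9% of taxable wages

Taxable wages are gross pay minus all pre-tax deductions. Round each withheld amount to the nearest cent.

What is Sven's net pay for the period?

Dependent care FSA: $318.23
SIMPLE IRA contribution: $5219.12 × 0.053 = $276.61
Pre-tax total = $318.23 + $276.61 = $594.84
Taxable wages = $5219.12 − $594.84 = $4624.28
City income tax: $4624.28 × 0.039 = $180.35
Federal tax withheld: $4624.28 × 0.1725 = $797.69
Medicare: $5219.12 × 0.015 = $78.29
SDI: $5219.12 × 0.0036 = $18.79
State unemployment insurance (employee share): $5219.12 × 0.004 = $20.88
Employee stock purchase plan: $5219.12 × 0.045 = $234.86
Total deductions = $318.23 + $276.61 + $180.35 + $797.69 + $78.29 + $18.79 + $20.88 + $234.86 = $1925.70
Net pay = $5219.12 − $1925.70 = $3293.42

$3293.42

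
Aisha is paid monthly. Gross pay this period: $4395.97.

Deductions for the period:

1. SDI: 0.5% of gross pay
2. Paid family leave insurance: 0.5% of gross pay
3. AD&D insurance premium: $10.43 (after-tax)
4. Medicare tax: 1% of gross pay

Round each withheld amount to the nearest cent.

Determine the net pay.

Paid family leave insurance: $4395.97 × 0.005 = $21.98
Medicare tax: $4395.97 × 0.01 = $43.96
SDI: $4395.97 × 0.005 = $21.98
AD&D insurance premium: $10.43
Total deductions = $21.98 + $43.96 + $21.98 + $10.43 = $98.35
Net pay = $4395.97 − $98.35 = $4297.62

$4297.62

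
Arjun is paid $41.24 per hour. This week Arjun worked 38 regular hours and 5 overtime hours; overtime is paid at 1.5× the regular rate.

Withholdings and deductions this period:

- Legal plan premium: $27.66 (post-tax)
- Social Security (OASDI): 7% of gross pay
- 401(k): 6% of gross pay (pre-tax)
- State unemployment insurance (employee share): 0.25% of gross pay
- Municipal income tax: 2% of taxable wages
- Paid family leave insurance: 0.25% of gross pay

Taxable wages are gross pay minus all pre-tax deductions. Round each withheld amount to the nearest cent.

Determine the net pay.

Regular pay: 38 × $41.24 = $1,567.12
Overtime pay: 5 × $41.24 × 1.5 = $309.30
Gross pay = $1,567.12 + $309.30 = $1,876.42
401(k): $1,876.42 × 0.06 = $112.59
Taxable wages = $1,876.42 − $112.59 = $1,763.83
Municipal income tax: $1,763.83 × 0.02 = $35.28
Social Security (OASDI): $1,876.42 × 0.07 = $131.35
State unemployment insurance (employee share): $1,876.42 × 0.0025 = $4.69
Paid family leave insurance: $1,876.42 × 0.0025 = $4.69
Legal plan premium: $27.66
Total deductions = $112.59 + $35.28 + $131.35 + $4.69 + $4.69 + $27.66 = $316.26
Net pay = $1,876.42 − $316.26 = $1,560.16

$1,560.16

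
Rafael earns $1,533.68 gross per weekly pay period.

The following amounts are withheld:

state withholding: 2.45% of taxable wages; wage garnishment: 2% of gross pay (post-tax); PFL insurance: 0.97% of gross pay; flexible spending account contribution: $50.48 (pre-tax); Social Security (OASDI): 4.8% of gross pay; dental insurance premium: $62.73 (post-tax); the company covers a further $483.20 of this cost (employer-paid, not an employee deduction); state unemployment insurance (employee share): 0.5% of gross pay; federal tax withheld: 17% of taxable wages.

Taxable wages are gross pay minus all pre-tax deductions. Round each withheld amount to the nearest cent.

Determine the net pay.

Flexible spending account contribution: $50.48
Taxable wages = $1,533.68 − $50.48 = $1,483.20
State withholding: $1,483.20 × 0.0245 = $36.34
Federal tax withheld: $1,483.20 × 0.17 = $252.14
PFL insurance: $1,533.68 × 0.0097 = $14.88
State unemployment insurance (employee share): $1,533.68 × 0.005 = $7.67
Social Security (OASDI): $1,533.68 × 0.048 = $73.62
Wage garnishment: $1,533.68 × 0.02 = $30.67
Dental insurance premium: $62.73
(Employer's $483.20 toward dental insurance premium is not withheld from the employee.)
Total deductions = $50.48 + $36.34 + $252.14 + $14.88 + $7.67 + $73.62 + $30.67 + $62.73 = $528.53
Net pay = $1,533.68 − $528.53 = $1,005.15

$1,005.15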